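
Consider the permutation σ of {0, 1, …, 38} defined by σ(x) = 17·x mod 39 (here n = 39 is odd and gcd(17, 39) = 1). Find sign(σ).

Orbit of 22 under x↦17x: [22, 23, 1, 17, 16, 38]… (length divides ord_39(17)).
π_17 has 8 disjoint cycles with lengths [6, 6, 6, 6, 6, 6, 2, 1] on {0,…,38}.
n − c = 39 − 8 = 31; sign = (−1)^31 = -1.
Check: (17/39) = -1 by Zolotarev.

-1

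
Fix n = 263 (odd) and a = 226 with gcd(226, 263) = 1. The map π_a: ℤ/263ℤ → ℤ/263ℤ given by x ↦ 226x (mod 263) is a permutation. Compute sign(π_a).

-1

Trace 137: π^k(137) = [137, 191, 34, 57, 258, 185, 256] for k=0..6.
Decompose π into cycles: lengths [262, 1] (2 cycles, including the fixed point 0).
2 cycles on 263: each ℓ→(−1)^(ℓ−1), product (−1)^261 = -1.
Via Zolotarev, sign(π_{226}) = (226|263) = -1.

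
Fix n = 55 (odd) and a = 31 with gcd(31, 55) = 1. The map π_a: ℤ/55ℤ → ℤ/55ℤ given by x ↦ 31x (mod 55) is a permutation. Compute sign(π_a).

+1

Orbit of 1 under x↦31x: [1, 31, 26, 36, 16]… (length divides ord_55(31)).
Decompose π into cycles: lengths [5, 5, 5, 5, 5, 5, 5, 5, 5, 5, 1, 1, 1, 1, 1] (15 cycles, including the fixed point 0).
sign(π) = (−1)^{n − #cycles} = (−1)^{55−15} = (−1)^40 = +1.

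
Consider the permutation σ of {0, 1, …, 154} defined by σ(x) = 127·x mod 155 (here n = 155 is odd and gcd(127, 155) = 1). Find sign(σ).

+1

Start at x=9: 9 → 58 → 81 → 57 → 109 → 48 → 51 → … (one orbit).
Cycle lengths of π_127 on ℤ/155ℤ: [60, 60, 30, 4, 1]; 5 cycles in total.
sign(π) = (−1)^{n − #cycles} = (−1)^{155−5} = (−1)^150 = +1.
The Jacobi symbol (127|155) = +1 (Zolotarev) agrees.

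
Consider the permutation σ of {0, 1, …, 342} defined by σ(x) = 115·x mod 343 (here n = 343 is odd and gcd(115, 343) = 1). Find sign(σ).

Orbit of 143 under x↦115x: [143, 324, 216, 144, 96, 64, 157]… (length divides ord_343(115)).
π_115 has 4 disjoint cycles with lengths [294, 42, 6, 1] on {0,…,342}.
Σ(ℓ_i−1) = 343−4 = 339; sign = (−1)^339 = -1.
The Jacobi symbol (115|343) = -1 (Zolotarev) agrees.

-1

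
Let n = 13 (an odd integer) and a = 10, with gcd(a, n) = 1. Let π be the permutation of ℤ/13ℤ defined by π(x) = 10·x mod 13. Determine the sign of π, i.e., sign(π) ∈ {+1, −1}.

Trace 10: π^k(10) = [10, 9, 12, 3, 4, 1] for k=0..5.
Cycle lengths of π_10 on ℤ/13ℤ: [6, 6, 1]; 3 cycles in total.
sign(π) = (−1)^{n − #cycles} = (−1)^{13−3} = (−1)^10 = +1.

+1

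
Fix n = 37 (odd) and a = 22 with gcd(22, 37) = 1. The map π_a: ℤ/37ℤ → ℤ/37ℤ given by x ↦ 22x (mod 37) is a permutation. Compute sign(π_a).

-1

Start at x=7: 7 → 6 → 21 → 18 → 26 → 17 → 4 → … (one orbit).
Decompose π into cycles: lengths [36, 1] (2 cycles, including the fixed point 0).
sign(π) = (−1)^{n − #cycles} = (−1)^{37−2} = (−1)^35 = -1.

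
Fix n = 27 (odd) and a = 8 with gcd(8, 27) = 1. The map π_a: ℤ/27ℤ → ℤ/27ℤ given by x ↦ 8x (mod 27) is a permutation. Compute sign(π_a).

-1

Start at x=1: 1 → 8 → 10 → 26 → 19 → 17 → 1 (one orbit).
Decompose π into cycles: lengths [6, 6, 6, 2, 2, 2, 2, 1] (8 cycles, including the fixed point 0).
27 − 8 = 19 transpositions; sign(π) = (−1)^19 = -1.
Zolotarev: (8|27) = -1, matching the cycle-count sign.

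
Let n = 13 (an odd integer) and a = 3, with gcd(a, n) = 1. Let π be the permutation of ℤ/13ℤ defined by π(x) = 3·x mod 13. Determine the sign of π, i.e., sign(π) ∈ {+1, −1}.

Orbit of 3 under x↦3x: [3, 9, 1]… (length divides ord_13(3)).
5 cycles of lengths [3, 3, 3, 3, 1].
Σ(ℓ_i−1) = 13−5 = 8; sign = (−1)^8 = +1.

+1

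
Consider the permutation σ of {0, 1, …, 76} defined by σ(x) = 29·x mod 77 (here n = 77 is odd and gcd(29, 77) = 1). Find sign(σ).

-1

Orbit of 64 under x↦29x: [64, 8, 1, 29, 71, 57, 36]… (length divides ord_77(29)).
Decompose π into cycles: lengths [10, 10, 10, 10, 10, 10, 10, 1, 1, 1, 1, 1, 1, 1] (14 cycles, including the fixed point 0).
14 cycles on 77: each ℓ→(−1)^(ℓ−1), product (−1)^63 = -1.
Check: (29/77) = -1 by Zolotarev.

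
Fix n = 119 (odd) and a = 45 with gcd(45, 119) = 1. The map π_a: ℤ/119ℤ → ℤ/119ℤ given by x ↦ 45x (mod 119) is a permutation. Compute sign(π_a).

+1

Start at x=25: 25 → 54 → 50 → 108 → 100 → 97 → 81 → … (one orbit).
Cycle lengths of π_45 on ℤ/119ℤ: [48, 48, 16, 6, 1]; 5 cycles in total.
With 5 cycles on 119 points, sign = (−1)^{119−5} = +1.
(45|119)_J = +1 (Zolotarev's lemma cross-check).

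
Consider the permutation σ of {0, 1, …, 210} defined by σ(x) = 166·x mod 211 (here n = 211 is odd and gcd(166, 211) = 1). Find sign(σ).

-1

Start at x=100: 100 → 142 → 151 → 168 → 36 → 68 → 105 → … (one orbit).
2 cycles of lengths [210, 1].
Σ(ℓ_i−1) = 211−2 = 209; sign = (−1)^209 = -1.
The Jacobi symbol (166|211) = -1 (Zolotarev) agrees.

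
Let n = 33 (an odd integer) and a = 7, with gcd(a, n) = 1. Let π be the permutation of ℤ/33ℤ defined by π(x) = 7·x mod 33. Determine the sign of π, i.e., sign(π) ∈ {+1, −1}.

Start at x=7: 7 → 16 → 13 → 25 → 10 → 4 → 28 → … (one orbit).
Cycle type of π: 10×3 + 1×3; total 6 cycles.
sign(π) = (−1)^{n − #cycles} = (−1)^{33−6} = (−1)^27 = -1.

-1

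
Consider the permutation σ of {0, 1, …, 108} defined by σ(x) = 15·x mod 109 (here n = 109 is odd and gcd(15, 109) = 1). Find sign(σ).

+1

Orbit of 80 under x↦15x: [80, 1, 15, 7, 105, 49, 81]… (length divides ord_109(15)).
Cycle type of π: 27×4 + 1; total 5 cycles.
sign(π) = (−1)^{n − #cycles} = (−1)^{109−5} = (−1)^104 = +1.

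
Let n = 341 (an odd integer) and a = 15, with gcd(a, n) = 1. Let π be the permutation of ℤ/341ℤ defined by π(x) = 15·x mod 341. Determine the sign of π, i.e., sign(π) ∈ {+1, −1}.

Trace 225: π^k(225) = [225, 306, 157, 309, 202, 302, 97] for k=0..6.
The orbit structure of x ↦ 15x mod 341: 36 orbits of sizes [10, 10, 10, 10, 10, 10, 10, 10, 10, 10, 10, 10, 10, 10, 10, 10, 10, 10, 10, 10, 10, 10, 10, 10, 10, 10, 10, 10, 10, 10, 10, 10, 10, 5, 5, 1].
341 − 36 = 305 transpositions; sign(π) = (−1)^305 = -1.
(15|341)_J = -1 (Zolotarev's lemma cross-check).

-1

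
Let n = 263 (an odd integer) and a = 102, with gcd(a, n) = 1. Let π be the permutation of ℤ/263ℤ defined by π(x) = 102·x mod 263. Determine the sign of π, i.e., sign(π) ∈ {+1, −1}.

Trace 216: π^k(216) = [216, 203, 192, 122, 83, 50, 103] for k=0..6.
π_102 has 3 disjoint cycles with lengths [131, 131, 1] on {0,…,262}.
With 3 cycles on 263 points, sign = (−1)^{263−3} = +1.
Zolotarev: (102|263) = +1, matching the cycle-count sign.

+1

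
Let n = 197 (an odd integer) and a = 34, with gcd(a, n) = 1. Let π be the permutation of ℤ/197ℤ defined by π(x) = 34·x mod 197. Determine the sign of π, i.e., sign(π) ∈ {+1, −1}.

Orbit of 36 under x↦34x: [36, 42, 49, 90, 105, 24, 28]… (length divides ord_197(34)).
Decompose π into cycles: lengths [49, 49, 49, 49, 1] (5 cycles, including the fixed point 0).
197 − 5 = 192 transpositions; sign(π) = (−1)^192 = +1.

+1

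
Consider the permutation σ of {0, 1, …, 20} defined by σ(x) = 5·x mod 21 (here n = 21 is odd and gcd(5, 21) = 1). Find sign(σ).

Trace 1: π^k(1) = [1, 5, 4, 20, 16, 17] for k=0..5.
The orbit structure of x ↦ 5x mod 21: 5 orbits of sizes [6, 6, 6, 2, 1].
21 − 5 = 16 transpositions; sign(π) = (−1)^16 = +1.
(5|21)_J = +1 (Zolotarev's lemma cross-check).

+1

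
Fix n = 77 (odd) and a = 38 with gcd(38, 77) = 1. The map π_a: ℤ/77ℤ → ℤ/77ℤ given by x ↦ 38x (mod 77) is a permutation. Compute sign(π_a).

-1

Orbit of 4 under x↦38x: [4, 75, 1, 38, 58, 48, 53]… (length divides ord_77(38)).
Decompose π into cycles: lengths [30, 30, 6, 5, 5, 1] (6 cycles, including the fixed point 0).
n − c = 77 − 6 = 71; sign = (−1)^71 = -1.
Zolotarev: (38|77) = -1, matching the cycle-count sign.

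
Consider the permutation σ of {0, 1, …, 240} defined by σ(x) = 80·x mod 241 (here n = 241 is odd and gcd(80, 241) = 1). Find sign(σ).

Orbit of 48 under x↦80x: [48, 225, 166, 25, 72, 217, 8]… (length divides ord_241(80)).
π_80 has 3 disjoint cycles with lengths [120, 120, 1] on {0,…,240}.
241 − 3 = 238 transpositions; sign(π) = (−1)^238 = +1.
(80|241)_J = +1 (Zolotarev's lemma cross-check).

+1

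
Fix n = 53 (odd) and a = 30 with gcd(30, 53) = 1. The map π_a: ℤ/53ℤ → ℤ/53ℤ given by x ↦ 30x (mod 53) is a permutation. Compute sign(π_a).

-1

Start at x=52: 52 → 23 → 1 → 30 → 52 (one orbit).
Cycle type of π: 4×13 + 1; total 14 cycles.
n − c = 53 − 14 = 39; sign = (−1)^39 = -1.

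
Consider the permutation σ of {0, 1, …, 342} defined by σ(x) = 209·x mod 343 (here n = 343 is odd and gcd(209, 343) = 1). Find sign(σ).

-1

Start at x=104: 104 → 127 → 132 → 148 → 62 → 267 → 237 → … (one orbit).
Cycle lengths of π_209 on ℤ/343ℤ: [98, 98, 98, 14, 14, 14, 2, 2, 2, 1]; 10 cycles in total.
Σ(ℓ_i−1) = 343−10 = 333; sign = (−1)^333 = -1.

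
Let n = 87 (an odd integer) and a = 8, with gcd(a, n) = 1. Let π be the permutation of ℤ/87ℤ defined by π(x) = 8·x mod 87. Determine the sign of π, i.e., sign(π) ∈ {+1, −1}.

Orbit of 41 under x↦8x: [41, 67, 14, 25, 26, 34, 11]… (length divides ord_87(8)).
5 cycles of lengths [28, 28, 28, 2, 1].
n − c = 87 − 5 = 82; sign = (−1)^82 = +1.
Zolotarev: (8|87) = +1, matching the cycle-count sign.

+1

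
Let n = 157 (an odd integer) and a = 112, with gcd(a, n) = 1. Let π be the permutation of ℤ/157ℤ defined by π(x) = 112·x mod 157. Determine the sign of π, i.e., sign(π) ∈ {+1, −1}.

Orbit of 79 under x↦112x: [79, 56, 149, 46, 128, 49, 150]… (length divides ord_157(112)).
4 cycles of lengths [52, 52, 52, 1].
4 cycles on 157: each ℓ→(−1)^(ℓ−1), product (−1)^153 = -1.
(112|157)_J = -1 (Zolotarev's lemma cross-check).

-1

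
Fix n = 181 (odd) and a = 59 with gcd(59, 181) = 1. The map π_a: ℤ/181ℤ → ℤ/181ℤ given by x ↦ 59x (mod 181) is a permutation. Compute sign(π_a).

+1

Start at x=125: 125 → 135 → 1 → 59 → 42 → 125 (one orbit).
Cycle type of π: 5×36 + 1; total 37 cycles.
sign(π) = (−1)^{n − #cycles} = (−1)^{181−37} = (−1)^144 = +1.
Zolotarev: (59|181) = +1, matching the cycle-count sign.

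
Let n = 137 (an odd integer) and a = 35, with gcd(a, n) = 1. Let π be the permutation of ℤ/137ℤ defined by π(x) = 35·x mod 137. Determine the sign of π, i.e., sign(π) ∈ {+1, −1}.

Orbit of 49 under x↦35x: [49, 71, 19, 117, 122, 23, 120]… (length divides ord_137(35)).
2 cycles of lengths [136, 1].
137 − 2 = 135 transpositions; sign(π) = (−1)^135 = -1.

-1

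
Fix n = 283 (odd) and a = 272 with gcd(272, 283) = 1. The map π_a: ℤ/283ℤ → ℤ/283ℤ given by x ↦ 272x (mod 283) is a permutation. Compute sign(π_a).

Trace 58: π^k(58) = [58, 211, 226, 61, 178, 23, 30] for k=0..6.
The orbit structure of x ↦ 272x mod 283: 2 orbits of sizes [282, 1].
n − c = 283 − 2 = 281; sign = (−1)^281 = -1.

-1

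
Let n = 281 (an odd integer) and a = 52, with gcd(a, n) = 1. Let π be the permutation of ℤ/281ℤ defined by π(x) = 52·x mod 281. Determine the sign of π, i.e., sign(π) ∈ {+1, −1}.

Start at x=45: 45 → 92 → 7 → 83 → 101 → 194 → 253 → … (one orbit).
Cycle lengths of π_52 on ℤ/281ℤ: [280, 1]; 2 cycles in total.
281 − 2 = 279 transpositions; sign(π) = (−1)^279 = -1.
Via Zolotarev, sign(π_{52}) = (52|281) = -1.

-1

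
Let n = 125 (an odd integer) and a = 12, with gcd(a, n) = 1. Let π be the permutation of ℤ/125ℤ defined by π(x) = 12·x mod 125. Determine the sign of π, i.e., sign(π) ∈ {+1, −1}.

Start at x=47: 47 → 64 → 18 → 91 → 92 → 104 → 123 → … (one orbit).
Decompose π into cycles: lengths [100, 20, 4, 1] (4 cycles, including the fixed point 0).
With 4 cycles on 125 points, sign = (−1)^{125−4} = -1.
Zolotarev: (12|125) = -1, matching the cycle-count sign.

-1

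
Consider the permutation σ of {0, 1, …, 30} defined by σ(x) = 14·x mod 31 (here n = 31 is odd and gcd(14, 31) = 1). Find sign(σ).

+1

Trace 28: π^k(28) = [28, 20, 1, 14, 10, 16, 7] for k=0..6.
The orbit structure of x ↦ 14x mod 31: 3 orbits of sizes [15, 15, 1].
sign(π) = (−1)^{n − #cycles} = (−1)^{31−3} = (−1)^28 = +1.
Check: (14/31) = +1 by Zolotarev.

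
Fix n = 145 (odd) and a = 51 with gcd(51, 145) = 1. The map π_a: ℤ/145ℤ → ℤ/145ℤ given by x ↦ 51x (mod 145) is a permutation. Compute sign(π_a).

Orbit of 121 under x↦51x: [121, 81, 71, 141, 86, 36, 96]… (length divides ord_145(51)).
15 cycles of lengths [14, 14, 14, 14, 14, 14, 14, 14, 14, 14, 1, 1, 1, 1, 1].
Σ(ℓ_i−1) = 145−15 = 130; sign = (−1)^130 = +1.

+1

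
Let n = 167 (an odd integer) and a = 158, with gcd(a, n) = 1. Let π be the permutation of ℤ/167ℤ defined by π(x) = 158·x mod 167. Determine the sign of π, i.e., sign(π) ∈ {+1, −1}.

-1

Orbit of 27 under x↦158x: [27, 91, 16, 23, 127, 26, 100]… (length divides ord_167(158)).
Cycle type of π: 166 + 1; total 2 cycles.
2 cycles on 167: each ℓ→(−1)^(ℓ−1), product (−1)^165 = -1.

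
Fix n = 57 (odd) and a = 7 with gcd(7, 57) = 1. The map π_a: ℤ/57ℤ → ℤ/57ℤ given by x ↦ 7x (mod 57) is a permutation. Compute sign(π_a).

Orbit of 1 under x↦7x: [1, 7, 49]… (length divides ord_57(7)).
Decompose π into cycles: lengths [3, 3, 3, 3, 3, 3, 3, 3, 3, 3, 3, 3, 3, 3, 3, 3, 3, 3, 1, 1, 1] (21 cycles, including the fixed point 0).
n − c = 57 − 21 = 36; sign = (−1)^36 = +1.
Via Zolotarev, sign(π_{7}) = (7|57) = +1.

+1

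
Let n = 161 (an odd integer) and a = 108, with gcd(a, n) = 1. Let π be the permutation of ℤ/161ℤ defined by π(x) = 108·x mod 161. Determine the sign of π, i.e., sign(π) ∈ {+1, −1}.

-1

Trace 9: π^k(9) = [9, 6, 4, 110, 127, 31, 128] for k=0..6.
6 cycles of lengths [66, 66, 11, 11, 6, 1].
n − c = 161 − 6 = 155; sign = (−1)^155 = -1.
(108|161)_J = -1 (Zolotarev's lemma cross-check).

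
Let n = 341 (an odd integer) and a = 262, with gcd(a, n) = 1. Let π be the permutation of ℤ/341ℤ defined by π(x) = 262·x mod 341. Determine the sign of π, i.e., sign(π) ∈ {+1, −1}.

+1

Trace 103: π^k(103) = [103, 47, 38, 67, 163, 81, 80] for k=0..6.
π_262 has 25 disjoint cycles with lengths [15, 15, 15, 15, 15, 15, 15, 15, 15, 15, 15, 15, 15, 15, 15, 15, 15, 15, 15, 15, 15, 15, 5, 5, 1] on {0,…,340}.
sign(π) = (−1)^{n − #cycles} = (−1)^{341−25} = (−1)^316 = +1.
The Jacobi symbol (262|341) = +1 (Zolotarev) agrees.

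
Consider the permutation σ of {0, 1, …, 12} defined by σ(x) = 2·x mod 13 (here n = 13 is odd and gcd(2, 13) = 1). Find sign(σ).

Trace 4: π^k(4) = [4, 8, 3, 6, 12, 11, 9] for k=0..6.
Cycle lengths of π_2 on ℤ/13ℤ: [12, 1]; 2 cycles in total.
With 2 cycles on 13 points, sign = (−1)^{13−2} = -1.

-1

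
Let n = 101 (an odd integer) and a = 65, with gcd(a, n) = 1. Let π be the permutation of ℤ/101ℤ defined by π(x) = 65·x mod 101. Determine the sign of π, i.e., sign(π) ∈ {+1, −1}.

+1

Start at x=14: 14 → 1 → 65 → 84 → 6 → 87 → 100 → … (one orbit).
Decompose π into cycles: lengths [10, 10, 10, 10, 10, 10, 10, 10, 10, 10, 1] (11 cycles, including the fixed point 0).
Σ(ℓ_i−1) = 101−11 = 90; sign = (−1)^90 = +1.
(65|101)_J = +1 (Zolotarev's lemma cross-check).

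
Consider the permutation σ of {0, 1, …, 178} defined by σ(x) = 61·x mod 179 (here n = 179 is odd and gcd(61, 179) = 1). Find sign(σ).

Trace 121: π^k(121) = [121, 42, 56, 15, 20, 146, 135] for k=0..6.
The orbit structure of x ↦ 61x mod 179: 3 orbits of sizes [89, 89, 1].
3 cycles on 179: each ℓ→(−1)^(ℓ−1), product (−1)^176 = +1.

+1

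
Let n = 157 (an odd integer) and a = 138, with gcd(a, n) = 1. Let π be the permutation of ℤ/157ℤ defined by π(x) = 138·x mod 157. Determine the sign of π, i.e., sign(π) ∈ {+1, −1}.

+1

Start at x=30: 30 → 58 → 154 → 57 → 16 → 10 → 124 → … (one orbit).
Cycle type of π: 78×2 + 1; total 3 cycles.
Σ(ℓ_i−1) = 157−3 = 154; sign = (−1)^154 = +1.
Check: (138/157) = +1 by Zolotarev.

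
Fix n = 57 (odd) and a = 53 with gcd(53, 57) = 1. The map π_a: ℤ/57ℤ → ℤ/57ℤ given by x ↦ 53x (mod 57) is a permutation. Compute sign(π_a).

+1

Trace 28: π^k(28) = [28, 2, 49, 32, 43, 56, 4] for k=0..6.
The orbit structure of x ↦ 53x mod 57: 5 orbits of sizes [18, 18, 18, 2, 1].
n − c = 57 − 5 = 52; sign = (−1)^52 = +1.
Check: (53/57) = +1 by Zolotarev.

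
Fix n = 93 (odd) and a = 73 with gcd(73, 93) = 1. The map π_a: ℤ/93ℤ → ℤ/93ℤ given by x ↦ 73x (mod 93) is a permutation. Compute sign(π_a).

Trace 7: π^k(7) = [7, 46, 10, 79, 1, 73, 28] for k=0..6.
Cycle type of π: 30×3 + 1×3; total 6 cycles.
sign(π) = (−1)^{n − #cycles} = (−1)^{93−6} = (−1)^87 = -1.
The Jacobi symbol (73|93) = -1 (Zolotarev) agrees.

-1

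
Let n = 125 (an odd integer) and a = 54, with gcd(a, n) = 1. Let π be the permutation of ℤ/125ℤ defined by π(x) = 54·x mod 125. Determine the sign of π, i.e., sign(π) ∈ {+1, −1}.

+1

Start at x=71: 71 → 84 → 36 → 69 → 101 → 79 → 16 → … (one orbit).
Decompose π into cycles: lengths [50, 50, 10, 10, 2, 2, 1] (7 cycles, including the fixed point 0).
n − c = 125 − 7 = 118; sign = (−1)^118 = +1.
Zolotarev: (54|125) = +1, matching the cycle-count sign.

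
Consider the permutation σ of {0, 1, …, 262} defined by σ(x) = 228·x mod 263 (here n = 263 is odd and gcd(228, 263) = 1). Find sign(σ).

-1

Trace 70: π^k(70) = [70, 180, 12, 106, 235, 191, 153] for k=0..6.
The orbit structure of x ↦ 228x mod 263: 2 orbits of sizes [262, 1].
263 − 2 = 261 transpositions; sign(π) = (−1)^261 = -1.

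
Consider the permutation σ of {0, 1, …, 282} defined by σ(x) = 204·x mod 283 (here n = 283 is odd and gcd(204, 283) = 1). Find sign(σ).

Trace 207: π^k(207) = [207, 61, 275, 66, 163, 141, 181] for k=0..6.
The orbit structure of x ↦ 204x mod 283: 7 orbits of sizes [47, 47, 47, 47, 47, 47, 1].
n − c = 283 − 7 = 276; sign = (−1)^276 = +1.
Via Zolotarev, sign(π_{204}) = (204|283) = +1.

+1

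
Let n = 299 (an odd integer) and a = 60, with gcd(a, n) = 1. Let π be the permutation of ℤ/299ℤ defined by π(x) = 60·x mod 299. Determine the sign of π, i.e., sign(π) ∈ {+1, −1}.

+1

Trace 34: π^k(34) = [34, 246, 109, 261, 112, 142, 148] for k=0..6.
π_60 has 11 disjoint cycles with lengths [44, 44, 44, 44, 44, 44, 22, 4, 4, 4, 1] on {0,…,298}.
11 cycles on 299: each ℓ→(−1)^(ℓ−1), product (−1)^288 = +1.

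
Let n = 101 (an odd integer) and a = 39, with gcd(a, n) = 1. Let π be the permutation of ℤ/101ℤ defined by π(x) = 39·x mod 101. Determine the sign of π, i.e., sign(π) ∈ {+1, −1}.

-1

Trace 100: π^k(100) = [100, 62, 95, 69, 65, 10, 87] for k=0..6.
6 cycles of lengths [20, 20, 20, 20, 20, 1].
Σ(ℓ_i−1) = 101−6 = 95; sign = (−1)^95 = -1.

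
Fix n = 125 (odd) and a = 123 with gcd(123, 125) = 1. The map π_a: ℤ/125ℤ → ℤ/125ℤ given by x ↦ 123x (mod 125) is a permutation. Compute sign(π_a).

-1

Orbit of 116 under x↦123x: [116, 18, 89, 72, 106, 38, 49]… (length divides ord_125(123)).
Decompose π into cycles: lengths [100, 20, 4, 1] (4 cycles, including the fixed point 0).
With 4 cycles on 125 points, sign = (−1)^{125−4} = -1.
The Jacobi symbol (123|125) = -1 (Zolotarev) agrees.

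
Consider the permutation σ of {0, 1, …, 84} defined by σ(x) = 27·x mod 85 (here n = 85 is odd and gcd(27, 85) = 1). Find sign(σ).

Trace 21: π^k(21) = [21, 57, 9, 73, 16, 7, 19] for k=0..6.
7 cycles of lengths [16, 16, 16, 16, 16, 4, 1].
sign(π) = (−1)^{n − #cycles} = (−1)^{85−7} = (−1)^78 = +1.
Zolotarev: (27|85) = +1, matching the cycle-count sign.

+1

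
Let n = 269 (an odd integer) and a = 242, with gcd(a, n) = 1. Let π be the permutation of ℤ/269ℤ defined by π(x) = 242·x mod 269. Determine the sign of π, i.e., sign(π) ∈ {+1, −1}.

Trace 179: π^k(179) = [179, 9, 26, 105, 124, 149, 12] for k=0..6.
2 cycles of lengths [268, 1].
n − c = 269 − 2 = 267; sign = (−1)^267 = -1.

-1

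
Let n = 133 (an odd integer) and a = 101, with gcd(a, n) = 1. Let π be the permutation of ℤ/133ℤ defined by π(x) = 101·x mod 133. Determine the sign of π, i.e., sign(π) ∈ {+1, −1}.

Orbit of 66 under x↦101x: [66, 16, 20, 25, 131, 64, 80]… (length divides ord_133(101)).
Cycle type of π: 18×6 + 9×2 + 6 + 1; total 10 cycles.
10 cycles on 133: each ℓ→(−1)^(ℓ−1), product (−1)^123 = -1.
Via Zolotarev, sign(π_{101}) = (101|133) = -1.

-1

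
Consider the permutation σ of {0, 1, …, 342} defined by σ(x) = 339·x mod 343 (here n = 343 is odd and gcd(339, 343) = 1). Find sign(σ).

Orbit of 172 under x↦339x: [172, 341, 8, 311, 128, 174, 333]… (length divides ord_343(339)).
Cycle type of π: 294 + 42 + 6 + 1; total 4 cycles.
n − c = 343 − 4 = 339; sign = (−1)^339 = -1.
(339|343)_J = -1 (Zolotarev's lemma cross-check).

-1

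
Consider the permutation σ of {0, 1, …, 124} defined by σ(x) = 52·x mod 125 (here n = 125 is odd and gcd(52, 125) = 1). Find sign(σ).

Trace 87: π^k(87) = [87, 24, 123, 21, 92, 34, 18] for k=0..6.
π_52 has 4 disjoint cycles with lengths [100, 20, 4, 1] on {0,…,124}.
4 cycles on 125: each ℓ→(−1)^(ℓ−1), product (−1)^121 = -1.
The Jacobi symbol (52|125) = -1 (Zolotarev) agrees.

-1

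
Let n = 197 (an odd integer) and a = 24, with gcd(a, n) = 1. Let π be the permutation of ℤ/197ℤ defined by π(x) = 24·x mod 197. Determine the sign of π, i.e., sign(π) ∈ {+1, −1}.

Orbit of 60 under x↦24x: [60, 61, 85, 70, 104, 132, 16]… (length divides ord_197(24)).
Decompose π into cycles: lengths [49, 49, 49, 49, 1] (5 cycles, including the fixed point 0).
n − c = 197 − 5 = 192; sign = (−1)^192 = +1.
The Jacobi symbol (24|197) = +1 (Zolotarev) agrees.

+1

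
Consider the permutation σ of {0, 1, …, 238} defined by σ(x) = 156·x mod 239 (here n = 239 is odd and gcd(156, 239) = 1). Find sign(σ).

-1

Orbit of 123 under x↦156x: [123, 68, 92, 12, 199, 213, 7]… (length divides ord_239(156)).
Decompose π into cycles: lengths [238, 1] (2 cycles, including the fixed point 0).
n − c = 239 − 2 = 237; sign = (−1)^237 = -1.
(156|239)_J = -1 (Zolotarev's lemma cross-check).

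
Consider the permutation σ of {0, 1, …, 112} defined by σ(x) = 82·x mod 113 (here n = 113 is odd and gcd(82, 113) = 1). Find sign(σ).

Trace 72: π^k(72) = [72, 28, 36, 14, 18, 7, 9] for k=0..6.
Decompose π into cycles: lengths [56, 56, 1] (3 cycles, including the fixed point 0).
Σ(ℓ_i−1) = 113−3 = 110; sign = (−1)^110 = +1.
Zolotarev: (82|113) = +1, matching the cycle-count sign.

+1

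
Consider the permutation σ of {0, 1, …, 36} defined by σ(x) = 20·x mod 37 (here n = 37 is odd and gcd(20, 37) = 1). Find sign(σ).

-1

Start at x=28: 28 → 5 → 26 → 2 → 3 → 23 → 16 → … (one orbit).
π_20 has 2 disjoint cycles with lengths [36, 1] on {0,…,36}.
37 − 2 = 35 transpositions; sign(π) = (−1)^35 = -1.
(20|37)_J = -1 (Zolotarev's lemma cross-check).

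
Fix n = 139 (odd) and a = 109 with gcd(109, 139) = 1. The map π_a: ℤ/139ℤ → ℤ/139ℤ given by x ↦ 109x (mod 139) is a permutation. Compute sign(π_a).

Orbit of 80 under x↦109x: [80, 102, 137, 60, 7, 68, 45]… (length divides ord_139(109)).
Decompose π into cycles: lengths [138, 1] (2 cycles, including the fixed point 0).
sign(π) = (−1)^{n − #cycles} = (−1)^{139−2} = (−1)^137 = -1.

-1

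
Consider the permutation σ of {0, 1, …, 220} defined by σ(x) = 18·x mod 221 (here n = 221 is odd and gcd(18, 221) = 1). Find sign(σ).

-1

Trace 103: π^k(103) = [103, 86, 1, 18] for k=0..3.
π_18 has 68 disjoint cycles with lengths [4, 4, 4, 4, 4, 4, 4, 4, 4, 4, 4, 4, 4, 4, 4, 4, 4, 4, 4, 4, 4, 4, 4, 4, 4, 4, 4, 4, 4, 4, 4, 4, 4, 4, 4, 4, 4, 4, 4, 4, 4, 4, 4, 4, 4, 4, 4, 4, 4, 4, 4, 1, 1, 1, 1, 1, 1, 1, 1, 1, 1, 1, 1, 1, 1, 1, 1, 1] on {0,…,220}.
n − c = 221 − 68 = 153; sign = (−1)^153 = -1.
The Jacobi symbol (18|221) = -1 (Zolotarev) agrees.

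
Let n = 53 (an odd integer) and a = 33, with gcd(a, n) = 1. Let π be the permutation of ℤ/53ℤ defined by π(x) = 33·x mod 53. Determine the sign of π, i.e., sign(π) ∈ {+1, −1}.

Orbit of 10 under x↦33x: [10, 12, 25, 30, 36, 22, 37]… (length divides ord_53(33)).
Cycle type of π: 52 + 1; total 2 cycles.
Σ(ℓ_i−1) = 53−2 = 51; sign = (−1)^51 = -1.
The Jacobi symbol (33|53) = -1 (Zolotarev) agrees.

-1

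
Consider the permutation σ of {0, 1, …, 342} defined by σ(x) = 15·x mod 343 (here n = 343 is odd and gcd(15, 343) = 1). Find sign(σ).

Trace 225: π^k(225) = [225, 288, 204, 316, 281, 99, 113] for k=0..6.
π_15 has 19 disjoint cycles with lengths [49, 49, 49, 49, 49, 49, 7, 7, 7, 7, 7, 7, 1, 1, 1, 1, 1, 1, 1] on {0,…,342}.
With 19 cycles on 343 points, sign = (−1)^{343−19} = +1.
Via Zolotarev, sign(π_{15}) = (15|343) = +1.

+1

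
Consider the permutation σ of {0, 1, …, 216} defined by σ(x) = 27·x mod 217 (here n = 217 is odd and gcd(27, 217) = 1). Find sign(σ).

Trace 190: π^k(190) = [190, 139, 64, 209, 1, 27, 78] for k=0..6.
Cycle type of π: 10×21 + 2×3 + 1; total 25 cycles.
25 cycles on 217: each ℓ→(−1)^(ℓ−1), product (−1)^192 = +1.
Via Zolotarev, sign(π_{27}) = (27|217) = +1.

+1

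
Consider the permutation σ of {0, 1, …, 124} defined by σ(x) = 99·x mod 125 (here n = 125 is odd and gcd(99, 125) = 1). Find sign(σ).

+1

Start at x=74: 74 → 76 → 24 → 1 → 99 → 51 → 49 → … (one orbit).
Cycle lengths of π_99 on ℤ/125ℤ: [10, 10, 10, 10, 10, 10, 10, 10, 10, 10, 2, 2, 2, 2, 2, 2, 2, 2, 2, 2, 2, 2, 1]; 23 cycles in total.
Σ(ℓ_i−1) = 125−23 = 102; sign = (−1)^102 = +1.
The Jacobi symbol (99|125) = +1 (Zolotarev) agrees.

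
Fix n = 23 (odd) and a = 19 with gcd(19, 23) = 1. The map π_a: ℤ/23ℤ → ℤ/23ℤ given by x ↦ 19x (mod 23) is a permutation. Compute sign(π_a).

Start at x=13: 13 → 17 → 1 → 19 → 16 → 5 → 3 → … (one orbit).
Decompose π into cycles: lengths [22, 1] (2 cycles, including the fixed point 0).
2 cycles on 23: each ℓ→(−1)^(ℓ−1), product (−1)^21 = -1.
Check: (19/23) = -1 by Zolotarev.

-1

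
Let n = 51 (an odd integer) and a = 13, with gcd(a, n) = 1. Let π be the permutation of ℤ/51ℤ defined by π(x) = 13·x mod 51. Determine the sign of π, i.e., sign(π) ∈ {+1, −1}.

+1

Start at x=13: 13 → 16 → 4 → 1 → 13 (one orbit).
The orbit structure of x ↦ 13x mod 51: 15 orbits of sizes [4, 4, 4, 4, 4, 4, 4, 4, 4, 4, 4, 4, 1, 1, 1].
15 cycles on 51: each ℓ→(−1)^(ℓ−1), product (−1)^36 = +1.
The Jacobi symbol (13|51) = +1 (Zolotarev) agrees.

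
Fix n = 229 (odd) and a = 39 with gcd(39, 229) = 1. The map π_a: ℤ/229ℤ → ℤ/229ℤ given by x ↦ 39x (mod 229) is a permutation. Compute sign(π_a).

Start at x=200: 200 → 14 → 88 → 226 → 112 → 17 → 205 → … (one orbit).
Cycle type of π: 228 + 1; total 2 cycles.
2 cycles on 229: each ℓ→(−1)^(ℓ−1), product (−1)^227 = -1.

-1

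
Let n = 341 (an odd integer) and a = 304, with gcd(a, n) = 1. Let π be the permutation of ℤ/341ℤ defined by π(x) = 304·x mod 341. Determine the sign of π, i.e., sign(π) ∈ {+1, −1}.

-1

Start at x=156: 156 → 25 → 98 → 125 → 149 → 284 → 63 → … (one orbit).
Cycle type of π: 30×10 + 10 + 3×10 + 1; total 22 cycles.
n − c = 341 − 22 = 319; sign = (−1)^319 = -1.
Check: (304/341) = -1 by Zolotarev.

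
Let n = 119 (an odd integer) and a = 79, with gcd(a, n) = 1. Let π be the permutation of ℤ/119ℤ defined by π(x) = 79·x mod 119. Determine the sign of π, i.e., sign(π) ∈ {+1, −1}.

-1

Orbit of 4 under x↦79x: [4, 78, 93, 88, 50, 23, 32]… (length divides ord_119(79)).
6 cycles of lengths [48, 48, 16, 3, 3, 1].
119 − 6 = 113 transpositions; sign(π) = (−1)^113 = -1.
(79|119)_J = -1 (Zolotarev's lemma cross-check).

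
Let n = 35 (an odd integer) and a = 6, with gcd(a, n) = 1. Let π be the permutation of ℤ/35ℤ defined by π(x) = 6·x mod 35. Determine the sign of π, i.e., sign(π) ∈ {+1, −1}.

Orbit of 6 under x↦6x: [6, 1]… (length divides ord_35(6)).
Decompose π into cycles: lengths [2, 2, 2, 2, 2, 2, 2, 2, 2, 2, 2, 2, 2, 2, 2, 1, 1, 1, 1, 1] (20 cycles, including the fixed point 0).
With 20 cycles on 35 points, sign = (−1)^{35−20} = -1.
Via Zolotarev, sign(π_{6}) = (6|35) = -1.

-1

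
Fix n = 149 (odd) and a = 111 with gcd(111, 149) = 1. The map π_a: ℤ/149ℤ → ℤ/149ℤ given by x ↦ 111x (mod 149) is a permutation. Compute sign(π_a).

-1

Orbit of 129 under x↦111x: [129, 15, 26, 55, 145, 3, 35]… (length divides ord_149(111)).
Cycle lengths of π_111 on ℤ/149ℤ: [148, 1]; 2 cycles in total.
Σ(ℓ_i−1) = 149−2 = 147; sign = (−1)^147 = -1.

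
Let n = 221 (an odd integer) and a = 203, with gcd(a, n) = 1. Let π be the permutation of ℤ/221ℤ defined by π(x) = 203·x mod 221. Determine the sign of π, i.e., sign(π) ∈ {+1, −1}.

Start at x=1: 1 → 203 → 103 → 135 → 1 (one orbit).
Cycle lengths of π_203 on ℤ/221ℤ: [4, 4, 4, 4, 4, 4, 4, 4, 4, 4, 4, 4, 4, 4, 4, 4, 4, 4, 4, 4, 4, 4, 4, 4, 4, 4, 4, 4, 4, 4, 4, 4, 4, 4, 4, 4, 4, 4, 4, 4, 4, 4, 4, 4, 4, 4, 4, 4, 4, 4, 4, 2, 2, 2, 2, 2, 2, 2, 2, 1]; 60 cycles in total.
With 60 cycles on 221 points, sign = (−1)^{221−60} = -1.
The Jacobi symbol (203|221) = -1 (Zolotarev) agrees.

-1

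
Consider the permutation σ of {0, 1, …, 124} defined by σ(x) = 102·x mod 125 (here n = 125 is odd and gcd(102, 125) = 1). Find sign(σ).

-1

Orbit of 49 under x↦102x: [49, 123, 46, 67, 84, 68, 61]… (length divides ord_125(102)).
The orbit structure of x ↦ 102x mod 125: 4 orbits of sizes [100, 20, 4, 1].
125 − 4 = 121 transpositions; sign(π) = (−1)^121 = -1.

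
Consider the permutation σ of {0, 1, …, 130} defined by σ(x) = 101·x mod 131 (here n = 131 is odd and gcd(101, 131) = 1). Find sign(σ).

Start at x=43: 43 → 20 → 55 → 53 → 113 → 16 → 44 → … (one orbit).
Cycle type of π: 65×2 + 1; total 3 cycles.
131 − 3 = 128 transpositions; sign(π) = (−1)^128 = +1.
The Jacobi symbol (101|131) = +1 (Zolotarev) agrees.

+1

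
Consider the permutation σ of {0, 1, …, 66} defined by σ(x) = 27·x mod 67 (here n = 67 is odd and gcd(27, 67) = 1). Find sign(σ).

-1

Orbit of 14 under x↦27x: [14, 43, 22, 58, 25, 5, 1]… (length divides ord_67(27)).
Cycle type of π: 22×3 + 1; total 4 cycles.
4 cycles on 67: each ℓ→(−1)^(ℓ−1), product (−1)^63 = -1.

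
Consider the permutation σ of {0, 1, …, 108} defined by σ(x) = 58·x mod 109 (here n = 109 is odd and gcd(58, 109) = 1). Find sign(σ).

Trace 108: π^k(108) = [108, 51, 15, 107, 102, 30, 105] for k=0..6.
The orbit structure of x ↦ 58x mod 109: 2 orbits of sizes [108, 1].
sign(π) = (−1)^{n − #cycles} = (−1)^{109−2} = (−1)^107 = -1.

-1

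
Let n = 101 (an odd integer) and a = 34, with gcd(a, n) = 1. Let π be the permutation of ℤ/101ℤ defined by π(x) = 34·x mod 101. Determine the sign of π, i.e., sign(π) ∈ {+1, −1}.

Start at x=50: 50 → 84 → 28 → 43 → 48 → 16 → 39 → … (one orbit).
2 cycles of lengths [100, 1].
Σ(ℓ_i−1) = 101−2 = 99; sign = (−1)^99 = -1.

-1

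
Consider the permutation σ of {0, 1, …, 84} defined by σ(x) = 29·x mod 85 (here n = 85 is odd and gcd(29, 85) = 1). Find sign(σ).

-1

Trace 1: π^k(1) = [1, 29, 76, 79, 81, 54, 36] for k=0..6.
Cycle type of π: 16×5 + 2×2 + 1; total 8 cycles.
n − c = 85 − 8 = 77; sign = (−1)^77 = -1.
Check: (29/85) = -1 by Zolotarev.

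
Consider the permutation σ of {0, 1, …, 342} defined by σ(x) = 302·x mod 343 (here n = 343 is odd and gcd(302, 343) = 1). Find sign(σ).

+1

Trace 43: π^k(43) = [43, 295, 253, 260, 316, 78, 232] for k=0..6.
The orbit structure of x ↦ 302x mod 343: 19 orbits of sizes [49, 49, 49, 49, 49, 49, 7, 7, 7, 7, 7, 7, 1, 1, 1, 1, 1, 1, 1].
With 19 cycles on 343 points, sign = (−1)^{343−19} = +1.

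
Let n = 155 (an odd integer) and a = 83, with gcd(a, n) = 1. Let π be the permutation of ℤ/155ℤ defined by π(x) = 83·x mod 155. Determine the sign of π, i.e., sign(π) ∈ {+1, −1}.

+1

Start at x=64: 64 → 42 → 76 → 108 → 129 → 12 → 66 → … (one orbit).
Decompose π into cycles: lengths [60, 60, 30, 4, 1] (5 cycles, including the fixed point 0).
Σ(ℓ_i−1) = 155−5 = 150; sign = (−1)^150 = +1.
Via Zolotarev, sign(π_{83}) = (83|155) = +1.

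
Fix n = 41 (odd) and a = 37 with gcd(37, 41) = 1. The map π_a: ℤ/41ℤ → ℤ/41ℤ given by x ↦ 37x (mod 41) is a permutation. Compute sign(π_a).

+1

Trace 1: π^k(1) = [1, 37, 16, 18, 10] for k=0..4.
The orbit structure of x ↦ 37x mod 41: 9 orbits of sizes [5, 5, 5, 5, 5, 5, 5, 5, 1].
41 − 9 = 32 transpositions; sign(π) = (−1)^32 = +1.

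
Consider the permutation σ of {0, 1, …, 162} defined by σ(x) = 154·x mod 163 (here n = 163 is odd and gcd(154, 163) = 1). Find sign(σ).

-1

Start at x=5: 5 → 118 → 79 → 104 → 42 → 111 → 142 → … (one orbit).
The orbit structure of x ↦ 154x mod 163: 2 orbits of sizes [162, 1].
n − c = 163 − 2 = 161; sign = (−1)^161 = -1.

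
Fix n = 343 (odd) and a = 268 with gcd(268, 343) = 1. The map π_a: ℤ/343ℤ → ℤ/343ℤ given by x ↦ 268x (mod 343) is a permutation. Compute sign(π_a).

+1

Orbit of 148 under x↦268x: [148, 219, 39, 162, 198, 242, 29]… (length divides ord_343(268)).
Cycle type of π: 147×2 + 21×2 + 3×2 + 1; total 7 cycles.
Σ(ℓ_i−1) = 343−7 = 336; sign = (−1)^336 = +1.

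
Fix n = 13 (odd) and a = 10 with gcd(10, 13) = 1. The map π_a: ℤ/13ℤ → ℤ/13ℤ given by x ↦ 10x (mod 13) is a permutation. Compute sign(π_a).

+1

Trace 10: π^k(10) = [10, 9, 12, 3, 4, 1] for k=0..5.
The orbit structure of x ↦ 10x mod 13: 3 orbits of sizes [6, 6, 1].
Σ(ℓ_i−1) = 13−3 = 10; sign = (−1)^10 = +1.
Zolotarev: (10|13) = +1, matching the cycle-count sign.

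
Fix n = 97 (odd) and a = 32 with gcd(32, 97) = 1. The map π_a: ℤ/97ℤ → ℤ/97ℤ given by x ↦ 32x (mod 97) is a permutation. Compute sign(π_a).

Orbit of 93 under x↦32x: [93, 66, 75, 72, 73, 8, 62]… (length divides ord_97(32)).
Cycle type of π: 48×2 + 1; total 3 cycles.
With 3 cycles on 97 points, sign = (−1)^{97−3} = +1.

+1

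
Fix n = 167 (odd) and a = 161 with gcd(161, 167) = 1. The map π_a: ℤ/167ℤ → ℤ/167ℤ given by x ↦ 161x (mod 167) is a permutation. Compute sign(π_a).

-1

Start at x=118: 118 → 127 → 73 → 63 → 123 → 97 → 86 → … (one orbit).
Cycle type of π: 166 + 1; total 2 cycles.
sign(π) = (−1)^{n − #cycles} = (−1)^{167−2} = (−1)^165 = -1.
(161|167)_J = -1 (Zolotarev's lemma cross-check).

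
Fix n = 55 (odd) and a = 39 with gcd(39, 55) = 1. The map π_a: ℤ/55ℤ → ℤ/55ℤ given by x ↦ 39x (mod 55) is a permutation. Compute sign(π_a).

Orbit of 39 under x↦39x: [39, 36, 29, 31, 54, 16, 19]… (length divides ord_55(39)).
Decompose π into cycles: lengths [10, 10, 10, 10, 10, 2, 2, 1] (8 cycles, including the fixed point 0).
sign(π) = (−1)^{n − #cycles} = (−1)^{55−8} = (−1)^47 = -1.

-1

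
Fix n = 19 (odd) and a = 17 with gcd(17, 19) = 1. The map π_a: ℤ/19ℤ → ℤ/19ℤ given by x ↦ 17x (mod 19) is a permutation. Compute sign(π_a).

+1

Orbit of 7 under x↦17x: [7, 5, 9, 1, 17, 4, 11]… (length divides ord_19(17)).
Cycle lengths of π_17 on ℤ/19ℤ: [9, 9, 1]; 3 cycles in total.
3 cycles on 19: each ℓ→(−1)^(ℓ−1), product (−1)^16 = +1.
Check: (17/19) = +1 by Zolotarev.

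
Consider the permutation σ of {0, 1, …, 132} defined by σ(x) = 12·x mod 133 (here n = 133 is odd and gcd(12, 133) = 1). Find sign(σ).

+1

Orbit of 132 under x↦12x: [132, 121, 122, 1, 12, 11]… (length divides ord_133(12)).
Decompose π into cycles: lengths [6, 6, 6, 6, 6, 6, 6, 6, 6, 6, 6, 6, 6, 6, 6, 6, 6, 6, 6, 6, 6, 6, 1] (23 cycles, including the fixed point 0).
sign(π) = (−1)^{n − #cycles} = (−1)^{133−23} = (−1)^110 = +1.
Check: (12/133) = +1 by Zolotarev.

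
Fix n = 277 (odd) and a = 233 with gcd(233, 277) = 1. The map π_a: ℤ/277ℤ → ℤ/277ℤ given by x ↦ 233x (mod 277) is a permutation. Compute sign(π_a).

Orbit of 245 under x↦233x: [245, 23, 96, 208, 266, 207, 33]… (length divides ord_277(233)).
2 cycles of lengths [276, 1].
With 2 cycles on 277 points, sign = (−1)^{277−2} = -1.

-1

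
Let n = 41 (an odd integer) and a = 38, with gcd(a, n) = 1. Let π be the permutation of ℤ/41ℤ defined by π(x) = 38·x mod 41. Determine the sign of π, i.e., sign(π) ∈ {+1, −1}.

Orbit of 27 under x↦38x: [27, 1, 38, 9, 14, 40, 3]… (length divides ord_41(38)).
Cycle type of π: 8×5 + 1; total 6 cycles.
sign(π) = (−1)^{n − #cycles} = (−1)^{41−6} = (−1)^35 = -1.
Zolotarev: (38|41) = -1, matching the cycle-count sign.

-1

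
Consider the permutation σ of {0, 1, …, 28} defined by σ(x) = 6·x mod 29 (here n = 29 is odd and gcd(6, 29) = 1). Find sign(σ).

+1

Start at x=9: 9 → 25 → 5 → 1 → 6 → 7 → 13 → … (one orbit).
Decompose π into cycles: lengths [14, 14, 1] (3 cycles, including the fixed point 0).
3 cycles on 29: each ℓ→(−1)^(ℓ−1), product (−1)^26 = +1.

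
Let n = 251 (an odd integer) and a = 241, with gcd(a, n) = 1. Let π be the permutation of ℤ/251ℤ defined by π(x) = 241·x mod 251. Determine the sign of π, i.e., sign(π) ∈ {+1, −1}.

Start at x=204: 204 → 219 → 69 → 63 → 123 → 25 → 1 → … (one orbit).
Decompose π into cycles: lengths [25, 25, 25, 25, 25, 25, 25, 25, 25, 25, 1] (11 cycles, including the fixed point 0).
n − c = 251 − 11 = 240; sign = (−1)^240 = +1.

+1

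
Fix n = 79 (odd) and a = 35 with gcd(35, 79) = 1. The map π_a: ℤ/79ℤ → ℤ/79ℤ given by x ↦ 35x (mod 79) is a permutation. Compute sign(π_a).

-1

Start at x=37: 37 → 31 → 58 → 55 → 29 → 67 → 54 → … (one orbit).
2 cycles of lengths [78, 1].
sign(π) = (−1)^{n − #cycles} = (−1)^{79−2} = (−1)^77 = -1.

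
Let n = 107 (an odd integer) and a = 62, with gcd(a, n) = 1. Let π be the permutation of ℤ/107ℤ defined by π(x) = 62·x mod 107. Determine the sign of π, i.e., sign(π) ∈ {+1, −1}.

Orbit of 47 under x↦62x: [47, 25, 52, 14, 12, 102, 11]… (length divides ord_107(62)).
3 cycles of lengths [53, 53, 1].
3 cycles on 107: each ℓ→(−1)^(ℓ−1), product (−1)^104 = +1.
(62|107)_J = +1 (Zolotarev's lemma cross-check).

+1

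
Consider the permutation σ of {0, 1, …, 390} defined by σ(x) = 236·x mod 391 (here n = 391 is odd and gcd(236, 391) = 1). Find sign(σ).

+1

Trace 315: π^k(315) = [315, 50, 70, 98, 59, 239, 100] for k=0..6.
9 cycles of lengths [88, 88, 88, 88, 11, 11, 8, 8, 1].
With 9 cycles on 391 points, sign = (−1)^{391−9} = +1.
Zolotarev: (236|391) = +1, matching the cycle-count sign.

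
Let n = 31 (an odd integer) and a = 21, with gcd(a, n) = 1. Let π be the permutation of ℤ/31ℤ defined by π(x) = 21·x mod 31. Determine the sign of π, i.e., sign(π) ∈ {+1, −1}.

Trace 4: π^k(4) = [4, 22, 28, 30, 10, 24, 8] for k=0..6.
The orbit structure of x ↦ 21x mod 31: 2 orbits of sizes [30, 1].
31 − 2 = 29 transpositions; sign(π) = (−1)^29 = -1.
Check: (21/31) = -1 by Zolotarev.

-1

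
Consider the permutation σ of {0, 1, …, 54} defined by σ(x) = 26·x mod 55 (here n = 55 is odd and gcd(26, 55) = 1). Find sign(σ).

+1

Trace 16: π^k(16) = [16, 31, 36, 1, 26] for k=0..4.
Cycle type of π: 5×10 + 1×5; total 15 cycles.
15 cycles on 55: each ℓ→(−1)^(ℓ−1), product (−1)^40 = +1.
The Jacobi symbol (26|55) = +1 (Zolotarev) agrees.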